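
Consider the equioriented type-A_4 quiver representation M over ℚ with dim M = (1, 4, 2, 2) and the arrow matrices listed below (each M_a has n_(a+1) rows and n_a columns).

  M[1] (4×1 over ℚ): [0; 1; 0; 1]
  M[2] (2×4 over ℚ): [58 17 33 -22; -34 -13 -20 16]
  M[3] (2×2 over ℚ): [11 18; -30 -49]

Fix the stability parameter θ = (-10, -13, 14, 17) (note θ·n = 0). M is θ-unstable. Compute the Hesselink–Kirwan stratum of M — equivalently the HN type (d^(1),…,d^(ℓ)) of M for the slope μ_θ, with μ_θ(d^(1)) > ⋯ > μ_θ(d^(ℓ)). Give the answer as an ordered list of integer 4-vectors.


Via rank(M_{q-1}∘⋯∘M_p): M ≅ I[1,4], I[2,2]^2, I[2,4].
μ_θ-semistable layers: μ^(1)=17; μ^(2)=14; μ^(3)=-23/2; μ^(4)=-13

((0, 0, 0, 2); (0, 0, 2, 0); (1, 1, 0, 0); (0, 3, 0, 0))


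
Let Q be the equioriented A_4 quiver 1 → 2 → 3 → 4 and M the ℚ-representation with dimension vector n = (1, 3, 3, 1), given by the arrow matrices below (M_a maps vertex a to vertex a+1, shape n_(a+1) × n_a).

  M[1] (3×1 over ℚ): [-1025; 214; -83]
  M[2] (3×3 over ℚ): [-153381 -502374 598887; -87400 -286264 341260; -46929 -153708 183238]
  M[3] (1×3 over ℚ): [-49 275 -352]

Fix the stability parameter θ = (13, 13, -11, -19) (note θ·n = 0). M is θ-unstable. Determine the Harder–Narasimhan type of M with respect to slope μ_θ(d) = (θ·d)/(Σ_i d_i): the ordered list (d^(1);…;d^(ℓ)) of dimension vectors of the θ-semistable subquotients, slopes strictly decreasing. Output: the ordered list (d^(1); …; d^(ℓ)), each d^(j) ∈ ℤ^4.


Interval decomposition of M: I[1,3], I[2,2], I[2,4], I[3,3].
HN type (ℓ=4): μ^(1)=13; μ^(2)=5; μ^(3)=-17/3; μ^(4)=-11

((0, 1, 0, 0); (1, 1, 1, 0); (0, 1, 1, 1); (0, 0, 1, 0))


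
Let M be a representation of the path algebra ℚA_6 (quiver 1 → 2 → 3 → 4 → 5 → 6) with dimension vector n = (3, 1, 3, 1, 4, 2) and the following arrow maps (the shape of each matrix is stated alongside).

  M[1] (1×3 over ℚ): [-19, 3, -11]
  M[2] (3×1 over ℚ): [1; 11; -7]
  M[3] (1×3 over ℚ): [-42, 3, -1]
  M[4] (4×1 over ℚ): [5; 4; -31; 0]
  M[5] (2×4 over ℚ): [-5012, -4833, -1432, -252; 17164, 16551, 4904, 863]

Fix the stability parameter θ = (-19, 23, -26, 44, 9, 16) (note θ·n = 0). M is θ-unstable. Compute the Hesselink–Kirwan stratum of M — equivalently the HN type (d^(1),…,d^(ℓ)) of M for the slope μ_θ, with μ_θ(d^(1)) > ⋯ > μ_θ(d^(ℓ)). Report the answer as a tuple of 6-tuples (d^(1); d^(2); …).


Interval decomposition of M: I[1,1]^2, I[1,5], I[3,3]^2, I[5,5], I[5,6]^2.
HN type (ℓ=6): μ^(1)=53/2; μ^(2)=16; μ^(3)=9; μ^(4)=-3/2; μ^(5)=-19; μ^(6)=-26

((0, 0, 0, 1, 1, 0); (0, 0, 0, 0, 0, 2); (0, 0, 0, 0, 3, 0); (0, 1, 1, 0, 0, 0); (3, 0, 0, 0, 0, 0); (0, 0, 2, 0, 0, 0))


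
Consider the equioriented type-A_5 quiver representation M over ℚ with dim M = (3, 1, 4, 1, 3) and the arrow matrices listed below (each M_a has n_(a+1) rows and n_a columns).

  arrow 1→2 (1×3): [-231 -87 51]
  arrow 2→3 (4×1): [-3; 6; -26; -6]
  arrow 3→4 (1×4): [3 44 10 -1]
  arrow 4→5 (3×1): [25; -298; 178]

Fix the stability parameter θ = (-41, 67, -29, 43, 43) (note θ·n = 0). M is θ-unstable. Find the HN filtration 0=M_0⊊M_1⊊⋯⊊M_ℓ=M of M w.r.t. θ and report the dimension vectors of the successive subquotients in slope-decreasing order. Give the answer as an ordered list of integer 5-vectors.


Interval decomposition of M: I[1,1]^2, I[1,5], I[3,3]^3, I[5,5]^2.
HN type (ℓ=4): μ^(1)=43; μ^(2)=19; μ^(3)=-29; μ^(4)=-41

((0, 0, 0, 1, 3); (0, 1, 1, 0, 0); (0, 0, 3, 0, 0); (3, 0, 0, 0, 0))


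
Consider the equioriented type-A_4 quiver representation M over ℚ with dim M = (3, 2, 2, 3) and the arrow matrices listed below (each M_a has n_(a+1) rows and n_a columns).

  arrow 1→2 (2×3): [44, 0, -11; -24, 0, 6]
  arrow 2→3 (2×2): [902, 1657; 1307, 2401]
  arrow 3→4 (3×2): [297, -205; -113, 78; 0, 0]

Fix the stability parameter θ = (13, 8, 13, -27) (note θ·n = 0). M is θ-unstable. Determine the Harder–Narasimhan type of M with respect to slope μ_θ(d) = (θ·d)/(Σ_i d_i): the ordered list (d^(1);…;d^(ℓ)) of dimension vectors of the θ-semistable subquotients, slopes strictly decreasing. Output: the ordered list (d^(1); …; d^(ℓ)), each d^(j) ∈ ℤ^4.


Interval decomposition of M: I[1,1]^2, I[1,4], I[2,4], I[4,4].
HN type (ℓ=4): μ^(1)=13; μ^(2)=7/4; μ^(3)=-2; μ^(4)=-27

((2, 0, 0, 0); (1, 1, 1, 1); (0, 1, 1, 1); (0, 0, 0, 1))


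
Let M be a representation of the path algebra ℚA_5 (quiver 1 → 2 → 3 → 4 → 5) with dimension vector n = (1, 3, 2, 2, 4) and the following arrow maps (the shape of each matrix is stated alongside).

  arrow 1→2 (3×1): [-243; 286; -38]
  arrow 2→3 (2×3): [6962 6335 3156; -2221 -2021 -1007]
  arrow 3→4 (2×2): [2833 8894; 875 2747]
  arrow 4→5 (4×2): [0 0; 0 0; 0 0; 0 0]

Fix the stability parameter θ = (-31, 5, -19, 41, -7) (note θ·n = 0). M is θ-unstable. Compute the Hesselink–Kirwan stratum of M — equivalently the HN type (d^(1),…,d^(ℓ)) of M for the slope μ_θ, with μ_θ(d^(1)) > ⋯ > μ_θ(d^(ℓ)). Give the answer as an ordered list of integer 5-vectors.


Barcode: M ≅ I[1,4], I[2,2], I[2,4], I[5,5]^4. HN layers by μ_θ (4 steps, strictly decreasing):
  μ^(1)=41; μ^(2)=5; μ^(3)=-7; μ^(4)=-31

((0, 0, 0, 2, 0); (0, 1, 0, 0, 0); (0, 2, 2, 0, 4); (1, 0, 0, 0, 0))


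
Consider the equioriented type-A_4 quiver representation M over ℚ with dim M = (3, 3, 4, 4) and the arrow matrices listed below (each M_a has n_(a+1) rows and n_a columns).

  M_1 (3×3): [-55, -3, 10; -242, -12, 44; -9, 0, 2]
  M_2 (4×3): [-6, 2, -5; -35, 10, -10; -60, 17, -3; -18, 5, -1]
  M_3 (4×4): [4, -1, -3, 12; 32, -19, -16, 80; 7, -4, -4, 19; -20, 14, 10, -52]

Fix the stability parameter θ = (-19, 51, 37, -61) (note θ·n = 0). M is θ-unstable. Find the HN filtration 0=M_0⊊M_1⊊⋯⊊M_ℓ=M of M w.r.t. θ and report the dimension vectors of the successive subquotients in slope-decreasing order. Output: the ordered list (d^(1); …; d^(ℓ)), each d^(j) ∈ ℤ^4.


Interval decomposition of M: I[1,4]^3, I[3,3], I[4,4].
HN type (ℓ=4): μ^(1)=37; μ^(2)=9; μ^(3)=-19; μ^(4)=-61

((0, 0, 1, 0); (0, 3, 3, 3); (3, 0, 0, 0); (0, 0, 0, 1))


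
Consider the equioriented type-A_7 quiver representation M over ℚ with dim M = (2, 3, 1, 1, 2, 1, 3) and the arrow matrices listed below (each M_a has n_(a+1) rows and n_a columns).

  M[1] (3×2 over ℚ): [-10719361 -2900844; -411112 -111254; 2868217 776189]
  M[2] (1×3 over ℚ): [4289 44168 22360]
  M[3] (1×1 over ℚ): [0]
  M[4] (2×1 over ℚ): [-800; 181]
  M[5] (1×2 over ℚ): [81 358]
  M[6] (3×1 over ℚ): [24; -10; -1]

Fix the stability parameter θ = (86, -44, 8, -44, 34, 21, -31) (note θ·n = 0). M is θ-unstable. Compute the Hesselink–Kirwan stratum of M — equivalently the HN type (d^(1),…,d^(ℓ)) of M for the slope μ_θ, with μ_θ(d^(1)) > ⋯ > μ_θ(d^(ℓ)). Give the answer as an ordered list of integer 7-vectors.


Barcode: M ≅ I[1,2], I[1,3], I[2,2], I[4,7], I[5,5], I[7,7]^2. HN layers by μ_θ (6 steps, strictly decreasing):
  μ^(1)=34; μ^(2)=21; μ^(3)=50/3; μ^(4)=8; μ^(5)=-31; μ^(6)=-44

((0, 0, 0, 0, 1, 0, 0); (1, 1, 0, 0, 0, 0, 0); (1, 1, 1, 0, 0, 0, 0); (0, 0, 0, 0, 1, 1, 1); (0, 0, 0, 0, 0, 0, 2); (0, 1, 0, 1, 0, 0, 0))


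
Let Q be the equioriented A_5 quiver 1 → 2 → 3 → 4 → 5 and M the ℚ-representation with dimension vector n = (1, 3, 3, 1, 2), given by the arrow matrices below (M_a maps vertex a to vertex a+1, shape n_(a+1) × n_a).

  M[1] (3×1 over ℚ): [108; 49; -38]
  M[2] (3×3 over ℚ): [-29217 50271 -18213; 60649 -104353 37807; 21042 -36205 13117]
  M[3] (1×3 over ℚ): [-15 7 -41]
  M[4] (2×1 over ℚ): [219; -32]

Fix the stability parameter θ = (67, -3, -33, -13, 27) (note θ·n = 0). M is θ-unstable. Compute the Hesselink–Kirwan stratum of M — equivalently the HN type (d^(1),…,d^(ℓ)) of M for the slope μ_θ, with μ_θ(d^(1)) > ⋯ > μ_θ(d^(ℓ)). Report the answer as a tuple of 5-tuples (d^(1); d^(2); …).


Barcode: M ≅ I[1,5], I[2,2], I[2,3], I[3,3], I[5,5]. HN layers by μ_θ (5 steps, strictly decreasing):
  μ^(1)=27; μ^(2)=9/2; μ^(3)=-3; μ^(4)=-18; μ^(5)=-33

((0, 0, 0, 0, 2); (1, 1, 1, 1, 0); (0, 1, 0, 0, 0); (0, 1, 1, 0, 0); (0, 0, 1, 0, 0))


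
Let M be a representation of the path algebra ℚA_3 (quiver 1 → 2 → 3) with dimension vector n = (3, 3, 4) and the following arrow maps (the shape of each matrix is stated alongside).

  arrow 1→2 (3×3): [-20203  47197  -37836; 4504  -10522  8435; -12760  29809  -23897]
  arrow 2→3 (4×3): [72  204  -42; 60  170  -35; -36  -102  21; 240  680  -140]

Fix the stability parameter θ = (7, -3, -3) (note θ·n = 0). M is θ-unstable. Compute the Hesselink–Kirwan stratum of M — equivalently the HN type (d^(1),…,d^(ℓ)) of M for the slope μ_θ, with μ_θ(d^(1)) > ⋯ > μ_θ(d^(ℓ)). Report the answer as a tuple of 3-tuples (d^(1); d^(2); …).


Via rank(M_{q-1}∘⋯∘M_p): M ≅ I[1,2]^2, I[1,3], I[3,3]^3.
μ_θ-semistable layers: μ^(1)=2; μ^(2)=1/3; μ^(3)=-3

((2, 2, 0); (1, 1, 1); (0, 0, 3))


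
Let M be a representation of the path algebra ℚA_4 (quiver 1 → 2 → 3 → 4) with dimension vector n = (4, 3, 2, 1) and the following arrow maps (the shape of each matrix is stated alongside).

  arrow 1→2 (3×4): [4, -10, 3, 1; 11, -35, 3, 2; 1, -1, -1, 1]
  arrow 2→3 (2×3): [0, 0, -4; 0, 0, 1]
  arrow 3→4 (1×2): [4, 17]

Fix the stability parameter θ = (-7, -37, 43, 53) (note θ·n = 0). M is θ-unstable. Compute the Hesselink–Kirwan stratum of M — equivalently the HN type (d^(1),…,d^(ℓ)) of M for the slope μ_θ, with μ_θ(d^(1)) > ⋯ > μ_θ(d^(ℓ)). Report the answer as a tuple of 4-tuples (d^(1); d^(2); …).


Via rank(M_{q-1}∘⋯∘M_p): M ≅ I[1,1], I[1,2]^2, I[1,4], I[3,3].
μ_θ-semistable layers: μ^(1)=53; μ^(2)=43; μ^(3)=-7; μ^(4)=-22

((0, 0, 0, 1); (0, 0, 2, 0); (1, 0, 0, 0); (3, 3, 0, 0))


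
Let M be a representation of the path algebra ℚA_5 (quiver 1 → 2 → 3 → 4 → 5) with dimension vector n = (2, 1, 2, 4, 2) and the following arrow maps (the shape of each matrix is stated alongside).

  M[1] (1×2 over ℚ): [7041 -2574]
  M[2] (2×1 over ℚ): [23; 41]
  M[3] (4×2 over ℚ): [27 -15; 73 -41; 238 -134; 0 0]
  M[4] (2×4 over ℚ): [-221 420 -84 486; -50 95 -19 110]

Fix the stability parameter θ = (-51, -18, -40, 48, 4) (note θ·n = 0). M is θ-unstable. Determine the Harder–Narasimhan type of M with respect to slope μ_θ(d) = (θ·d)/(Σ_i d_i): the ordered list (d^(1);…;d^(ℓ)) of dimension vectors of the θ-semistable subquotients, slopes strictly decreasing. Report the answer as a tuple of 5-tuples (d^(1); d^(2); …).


Interval decomposition of M: I[1,1], I[1,5], I[3,5], I[4,4]^2.
HN type (ℓ=5): μ^(1)=48; μ^(2)=26; μ^(3)=-29; μ^(4)=-40; μ^(5)=-51

((0, 0, 0, 2, 0); (0, 0, 0, 2, 2); (0, 1, 1, 0, 0); (0, 0, 1, 0, 0); (2, 0, 0, 0, 0))


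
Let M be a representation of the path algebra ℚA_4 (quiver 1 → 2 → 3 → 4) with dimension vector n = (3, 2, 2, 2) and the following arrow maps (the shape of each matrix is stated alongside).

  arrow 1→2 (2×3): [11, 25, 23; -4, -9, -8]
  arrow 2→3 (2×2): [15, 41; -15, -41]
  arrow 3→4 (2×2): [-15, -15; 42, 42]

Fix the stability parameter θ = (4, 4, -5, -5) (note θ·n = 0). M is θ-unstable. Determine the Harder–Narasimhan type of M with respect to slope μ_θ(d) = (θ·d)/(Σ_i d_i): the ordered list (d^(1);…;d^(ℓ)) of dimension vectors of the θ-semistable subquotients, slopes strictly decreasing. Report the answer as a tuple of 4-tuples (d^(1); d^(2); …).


Interval decomposition of M: I[1,1], I[1,2], I[1,3], I[3,4], I[4,4].
HN type (ℓ=3): μ^(1)=4; μ^(2)=1; μ^(3)=-5

((2, 1, 0, 0); (1, 1, 1, 0); (0, 0, 1, 2))


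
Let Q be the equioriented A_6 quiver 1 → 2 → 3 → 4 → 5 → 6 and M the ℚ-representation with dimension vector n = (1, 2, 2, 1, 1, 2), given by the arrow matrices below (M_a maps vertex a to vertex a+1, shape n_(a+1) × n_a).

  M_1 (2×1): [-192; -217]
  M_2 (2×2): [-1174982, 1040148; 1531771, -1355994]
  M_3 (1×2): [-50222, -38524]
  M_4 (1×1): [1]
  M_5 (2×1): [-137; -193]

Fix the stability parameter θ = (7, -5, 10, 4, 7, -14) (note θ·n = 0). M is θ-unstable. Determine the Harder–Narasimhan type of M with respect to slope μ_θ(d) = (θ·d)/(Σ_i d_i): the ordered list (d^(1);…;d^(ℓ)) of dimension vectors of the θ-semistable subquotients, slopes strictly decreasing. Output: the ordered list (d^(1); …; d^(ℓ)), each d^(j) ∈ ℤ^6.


Barcode: M ≅ I[1,3], I[2,2], I[3,6], I[6,6]. HN layers by μ_θ (5 steps, strictly decreasing):
  μ^(1)=10; μ^(2)=7/4; μ^(3)=1; μ^(4)=-5; μ^(5)=-14

((0, 0, 1, 0, 0, 0); (0, 0, 1, 1, 1, 1); (1, 1, 0, 0, 0, 0); (0, 1, 0, 0, 0, 0); (0, 0, 0, 0, 0, 1))


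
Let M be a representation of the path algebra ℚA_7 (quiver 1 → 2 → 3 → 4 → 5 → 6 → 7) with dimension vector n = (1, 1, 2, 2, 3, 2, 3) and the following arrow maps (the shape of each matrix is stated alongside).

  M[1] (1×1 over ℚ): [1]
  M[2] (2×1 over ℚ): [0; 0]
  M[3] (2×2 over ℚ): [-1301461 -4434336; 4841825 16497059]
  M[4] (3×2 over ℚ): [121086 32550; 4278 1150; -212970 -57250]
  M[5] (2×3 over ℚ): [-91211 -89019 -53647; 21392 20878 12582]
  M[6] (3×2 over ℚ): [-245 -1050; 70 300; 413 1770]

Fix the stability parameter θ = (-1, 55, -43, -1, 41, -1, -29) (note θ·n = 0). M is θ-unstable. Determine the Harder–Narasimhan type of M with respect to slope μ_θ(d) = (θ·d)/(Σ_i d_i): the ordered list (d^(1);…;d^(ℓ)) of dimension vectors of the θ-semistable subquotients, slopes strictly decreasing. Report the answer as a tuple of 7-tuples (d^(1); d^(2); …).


Interval decomposition of M: I[1,2], I[3,4], I[3,7], I[5,5], I[5,6], I[7,7]^2.
HN type (ℓ=7): μ^(1)=55; μ^(2)=41; μ^(3)=20; μ^(4)=11/3; μ^(5)=-1; μ^(6)=-29; μ^(7)=-43

((0, 1, 0, 0, 0, 0, 0); (0, 0, 0, 0, 1, 0, 0); (0, 0, 0, 0, 1, 1, 0); (0, 0, 0, 0, 1, 1, 1); (1, 0, 0, 2, 0, 0, 0); (0, 0, 0, 0, 0, 0, 2); (0, 0, 2, 0, 0, 0, 0))


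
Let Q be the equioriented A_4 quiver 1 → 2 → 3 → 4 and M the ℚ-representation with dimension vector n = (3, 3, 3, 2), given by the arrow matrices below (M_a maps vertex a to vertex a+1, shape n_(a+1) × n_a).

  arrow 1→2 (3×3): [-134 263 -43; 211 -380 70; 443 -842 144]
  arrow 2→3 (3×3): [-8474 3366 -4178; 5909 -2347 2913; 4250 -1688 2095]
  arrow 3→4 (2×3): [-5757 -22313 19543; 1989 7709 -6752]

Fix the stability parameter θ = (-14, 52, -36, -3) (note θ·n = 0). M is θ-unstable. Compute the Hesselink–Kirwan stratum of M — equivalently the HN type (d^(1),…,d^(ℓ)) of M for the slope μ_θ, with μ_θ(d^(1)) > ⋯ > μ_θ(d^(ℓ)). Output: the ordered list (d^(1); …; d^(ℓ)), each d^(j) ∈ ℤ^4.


Via rank(M_{q-1}∘⋯∘M_p): M ≅ I[1,2], I[1,4]^2, I[3,3].
μ_θ-semistable layers: μ^(1)=52; μ^(2)=13/3; μ^(3)=-14; μ^(4)=-36

((0, 1, 0, 0); (0, 2, 2, 2); (3, 0, 0, 0); (0, 0, 1, 0))


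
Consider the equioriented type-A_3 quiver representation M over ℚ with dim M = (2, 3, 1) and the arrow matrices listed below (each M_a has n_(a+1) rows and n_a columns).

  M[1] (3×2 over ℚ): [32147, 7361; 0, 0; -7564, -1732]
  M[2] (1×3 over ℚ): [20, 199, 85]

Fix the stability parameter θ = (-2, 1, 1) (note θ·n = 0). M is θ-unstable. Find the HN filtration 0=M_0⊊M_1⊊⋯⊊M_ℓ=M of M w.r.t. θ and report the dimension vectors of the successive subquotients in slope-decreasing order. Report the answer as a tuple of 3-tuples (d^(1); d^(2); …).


Interval decomposition of M: I[1,1], I[1,2], I[2,2], I[2,3].
HN type (ℓ=2): μ^(1)=1; μ^(2)=-2

((0, 3, 1); (2, 0, 0))


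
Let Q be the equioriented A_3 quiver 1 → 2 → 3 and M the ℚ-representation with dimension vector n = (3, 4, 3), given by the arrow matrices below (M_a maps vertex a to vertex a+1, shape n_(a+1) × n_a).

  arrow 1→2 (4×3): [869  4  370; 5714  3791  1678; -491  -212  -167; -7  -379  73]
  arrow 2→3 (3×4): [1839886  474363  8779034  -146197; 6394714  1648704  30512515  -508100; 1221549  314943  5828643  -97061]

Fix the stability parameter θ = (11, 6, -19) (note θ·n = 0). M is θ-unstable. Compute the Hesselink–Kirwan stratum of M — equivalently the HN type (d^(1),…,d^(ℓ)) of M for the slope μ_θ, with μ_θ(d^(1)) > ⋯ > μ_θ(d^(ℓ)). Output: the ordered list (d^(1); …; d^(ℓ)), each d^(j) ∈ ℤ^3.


Via rank(M_{q-1}∘⋯∘M_p): M ≅ I[1,3]^3, I[2,2].
μ_θ-semistable layers: μ^(1)=6; μ^(2)=-2/3

((0, 1, 0); (3, 3, 3))


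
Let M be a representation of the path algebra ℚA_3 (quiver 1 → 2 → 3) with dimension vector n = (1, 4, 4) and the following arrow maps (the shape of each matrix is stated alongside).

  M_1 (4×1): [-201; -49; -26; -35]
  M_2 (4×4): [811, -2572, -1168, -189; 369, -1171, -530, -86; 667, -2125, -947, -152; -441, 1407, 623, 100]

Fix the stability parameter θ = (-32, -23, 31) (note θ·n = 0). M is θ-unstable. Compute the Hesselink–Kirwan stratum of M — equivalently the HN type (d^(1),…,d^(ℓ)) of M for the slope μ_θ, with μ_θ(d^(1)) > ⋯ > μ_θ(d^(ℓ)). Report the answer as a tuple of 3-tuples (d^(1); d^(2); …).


Via rank(M_{q-1}∘⋯∘M_p): M ≅ I[1,2], I[2,3]^3, I[3,3].
μ_θ-semistable layers: μ^(1)=31; μ^(2)=-23; μ^(3)=-32

((0, 0, 4); (0, 4, 0); (1, 0, 0))


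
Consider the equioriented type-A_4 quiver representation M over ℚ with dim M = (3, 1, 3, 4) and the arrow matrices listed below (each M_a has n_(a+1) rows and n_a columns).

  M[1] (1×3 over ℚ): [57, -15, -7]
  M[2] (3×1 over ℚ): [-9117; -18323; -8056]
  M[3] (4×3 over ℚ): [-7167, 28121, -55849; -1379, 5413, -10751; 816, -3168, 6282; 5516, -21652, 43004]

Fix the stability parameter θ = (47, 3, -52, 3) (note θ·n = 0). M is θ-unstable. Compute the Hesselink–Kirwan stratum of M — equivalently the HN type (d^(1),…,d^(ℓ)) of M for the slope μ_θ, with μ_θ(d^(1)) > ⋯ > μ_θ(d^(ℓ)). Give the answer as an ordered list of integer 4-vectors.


Via rank(M_{q-1}∘⋯∘M_p): M ≅ I[1,1]^2, I[1,3], I[3,4]^2, I[4,4]^2.
μ_θ-semistable layers: μ^(1)=47; μ^(2)=3; μ^(3)=-2/3; μ^(4)=-52

((2, 0, 0, 0); (0, 0, 0, 4); (1, 1, 1, 0); (0, 0, 2, 0))


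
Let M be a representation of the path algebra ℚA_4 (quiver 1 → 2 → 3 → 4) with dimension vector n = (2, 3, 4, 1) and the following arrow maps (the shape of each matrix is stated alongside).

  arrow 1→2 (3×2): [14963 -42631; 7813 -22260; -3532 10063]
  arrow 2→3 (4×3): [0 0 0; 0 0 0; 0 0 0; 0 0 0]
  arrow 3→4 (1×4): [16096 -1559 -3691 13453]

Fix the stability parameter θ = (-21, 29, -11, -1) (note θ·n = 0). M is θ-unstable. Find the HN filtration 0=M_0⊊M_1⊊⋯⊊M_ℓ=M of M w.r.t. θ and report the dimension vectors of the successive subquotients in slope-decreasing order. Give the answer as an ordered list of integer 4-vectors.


Barcode: M ≅ I[1,2]^2, I[2,2], I[3,3]^3, I[3,4]. HN layers by μ_θ (4 steps, strictly decreasing):
  μ^(1)=29; μ^(2)=-1; μ^(3)=-11; μ^(4)=-21

((0, 3, 0, 0); (0, 0, 0, 1); (0, 0, 4, 0); (2, 0, 0, 0))


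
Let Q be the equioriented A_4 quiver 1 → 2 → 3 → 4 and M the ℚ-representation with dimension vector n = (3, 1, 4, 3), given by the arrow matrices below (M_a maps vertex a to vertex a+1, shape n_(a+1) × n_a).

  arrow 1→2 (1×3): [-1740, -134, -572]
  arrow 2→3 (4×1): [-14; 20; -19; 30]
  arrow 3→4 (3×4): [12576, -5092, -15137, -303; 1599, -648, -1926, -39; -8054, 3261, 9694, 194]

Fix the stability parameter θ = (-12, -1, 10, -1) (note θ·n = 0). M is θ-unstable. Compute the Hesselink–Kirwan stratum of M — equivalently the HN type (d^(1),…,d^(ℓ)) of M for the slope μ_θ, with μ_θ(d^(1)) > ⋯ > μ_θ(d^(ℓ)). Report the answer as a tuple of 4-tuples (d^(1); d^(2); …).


Via rank(M_{q-1}∘⋯∘M_p): M ≅ I[1,1]^2, I[1,4], I[3,3], I[3,4]^2.
μ_θ-semistable layers: μ^(1)=10; μ^(2)=9/2; μ^(3)=-1; μ^(4)=-12

((0, 0, 1, 0); (0, 0, 3, 3); (0, 1, 0, 0); (3, 0, 0, 0))


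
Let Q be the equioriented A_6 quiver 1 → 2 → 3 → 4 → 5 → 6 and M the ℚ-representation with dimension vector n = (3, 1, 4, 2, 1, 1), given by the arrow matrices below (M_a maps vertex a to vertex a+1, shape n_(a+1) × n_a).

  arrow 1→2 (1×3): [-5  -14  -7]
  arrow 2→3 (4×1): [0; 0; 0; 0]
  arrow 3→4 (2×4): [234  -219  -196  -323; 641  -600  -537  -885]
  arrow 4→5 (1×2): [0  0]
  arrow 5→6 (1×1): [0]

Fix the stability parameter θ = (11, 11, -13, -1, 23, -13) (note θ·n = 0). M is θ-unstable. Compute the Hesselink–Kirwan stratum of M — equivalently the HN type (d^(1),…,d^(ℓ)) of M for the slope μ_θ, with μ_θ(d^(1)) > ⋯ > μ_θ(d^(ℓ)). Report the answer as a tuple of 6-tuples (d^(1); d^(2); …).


Via rank(M_{q-1}∘⋯∘M_p): M ≅ I[1,1]^2, I[1,2], I[3,3]^2, I[3,4]^2, I[5,5], I[6,6].
μ_θ-semistable layers: μ^(1)=23; μ^(2)=11; μ^(3)=-1; μ^(4)=-13

((0, 0, 0, 0, 1, 0); (3, 1, 0, 0, 0, 0); (0, 0, 0, 2, 0, 0); (0, 0, 4, 0, 0, 1))


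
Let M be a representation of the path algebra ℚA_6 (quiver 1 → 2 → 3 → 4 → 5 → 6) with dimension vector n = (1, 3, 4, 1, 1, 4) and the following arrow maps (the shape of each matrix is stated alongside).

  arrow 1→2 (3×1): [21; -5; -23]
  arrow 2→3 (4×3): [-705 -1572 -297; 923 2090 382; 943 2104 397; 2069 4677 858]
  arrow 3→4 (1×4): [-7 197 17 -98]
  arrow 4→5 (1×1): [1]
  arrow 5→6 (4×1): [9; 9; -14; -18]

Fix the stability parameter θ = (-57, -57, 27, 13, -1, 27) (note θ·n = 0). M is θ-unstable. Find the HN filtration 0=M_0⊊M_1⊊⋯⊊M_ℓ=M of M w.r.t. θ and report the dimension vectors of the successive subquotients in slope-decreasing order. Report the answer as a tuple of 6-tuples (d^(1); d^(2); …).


Interval decomposition of M: I[1,6], I[2,3]^2, I[3,3], I[6,6]^3.
HN type (ℓ=3): μ^(1)=27; μ^(2)=13; μ^(3)=-57

((0, 0, 3, 0, 0, 4); (0, 0, 1, 1, 1, 0); (1, 3, 0, 0, 0, 0))


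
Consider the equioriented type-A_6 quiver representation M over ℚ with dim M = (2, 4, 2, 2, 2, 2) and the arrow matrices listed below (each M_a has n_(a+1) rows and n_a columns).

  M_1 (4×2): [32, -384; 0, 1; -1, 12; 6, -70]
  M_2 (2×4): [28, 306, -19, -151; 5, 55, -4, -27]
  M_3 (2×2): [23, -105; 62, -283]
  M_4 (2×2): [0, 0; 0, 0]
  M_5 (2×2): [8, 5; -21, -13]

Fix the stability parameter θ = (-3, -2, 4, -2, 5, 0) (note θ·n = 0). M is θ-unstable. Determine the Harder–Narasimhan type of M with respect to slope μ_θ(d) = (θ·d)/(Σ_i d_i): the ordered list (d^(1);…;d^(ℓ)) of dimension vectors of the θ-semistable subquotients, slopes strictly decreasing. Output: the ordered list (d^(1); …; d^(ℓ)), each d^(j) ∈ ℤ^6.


Interval decomposition of M: I[1,4]^2, I[2,2]^2, I[5,6]^2.
HN type (ℓ=4): μ^(1)=5/2; μ^(2)=1; μ^(3)=-2; μ^(4)=-3

((0, 0, 0, 0, 2, 2); (0, 0, 2, 2, 0, 0); (0, 4, 0, 0, 0, 0); (2, 0, 0, 0, 0, 0))


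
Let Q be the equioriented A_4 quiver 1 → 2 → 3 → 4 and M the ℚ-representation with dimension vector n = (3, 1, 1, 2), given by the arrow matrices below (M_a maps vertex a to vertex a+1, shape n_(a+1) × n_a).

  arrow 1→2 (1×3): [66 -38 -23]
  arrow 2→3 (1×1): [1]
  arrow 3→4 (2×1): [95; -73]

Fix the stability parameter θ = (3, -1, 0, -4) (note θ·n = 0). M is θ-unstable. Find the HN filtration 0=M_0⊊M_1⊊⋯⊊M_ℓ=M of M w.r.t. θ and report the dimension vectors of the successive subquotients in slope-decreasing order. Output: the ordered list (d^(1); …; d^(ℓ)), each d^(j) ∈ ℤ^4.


Interval decomposition of M: I[1,1]^2, I[1,4], I[4,4].
HN type (ℓ=3): μ^(1)=3; μ^(2)=-1/2; μ^(3)=-4

((2, 0, 0, 0); (1, 1, 1, 1); (0, 0, 0, 1))


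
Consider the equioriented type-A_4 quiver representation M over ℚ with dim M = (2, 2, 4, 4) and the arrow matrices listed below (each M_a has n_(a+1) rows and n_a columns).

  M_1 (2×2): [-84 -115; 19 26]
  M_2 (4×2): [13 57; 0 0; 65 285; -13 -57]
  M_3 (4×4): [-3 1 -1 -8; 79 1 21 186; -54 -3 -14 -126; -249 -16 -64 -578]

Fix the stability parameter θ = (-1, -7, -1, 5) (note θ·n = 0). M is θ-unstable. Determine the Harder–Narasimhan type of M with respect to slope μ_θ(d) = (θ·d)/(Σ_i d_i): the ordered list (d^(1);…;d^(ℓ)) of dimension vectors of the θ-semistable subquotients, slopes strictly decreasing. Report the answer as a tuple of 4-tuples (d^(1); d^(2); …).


Interval decomposition of M: I[1,2], I[1,4], I[3,4]^3.
HN type (ℓ=3): μ^(1)=5; μ^(2)=-1; μ^(3)=-4

((0, 0, 0, 4); (0, 0, 4, 0); (2, 2, 0, 0))


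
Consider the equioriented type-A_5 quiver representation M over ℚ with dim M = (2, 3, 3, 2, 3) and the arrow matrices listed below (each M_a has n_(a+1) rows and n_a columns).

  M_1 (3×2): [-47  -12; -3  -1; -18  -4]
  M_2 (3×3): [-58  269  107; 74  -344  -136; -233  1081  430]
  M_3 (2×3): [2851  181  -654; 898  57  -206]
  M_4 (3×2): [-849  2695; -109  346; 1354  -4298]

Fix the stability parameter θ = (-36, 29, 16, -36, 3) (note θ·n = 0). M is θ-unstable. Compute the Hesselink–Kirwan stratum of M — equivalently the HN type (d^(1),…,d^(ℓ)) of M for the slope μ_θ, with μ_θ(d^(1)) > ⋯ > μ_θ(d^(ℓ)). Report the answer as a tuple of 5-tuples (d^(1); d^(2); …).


Barcode: M ≅ I[1,5]^2, I[2,3], I[5,5]. HN layers by μ_θ (3 steps, strictly decreasing):
  μ^(1)=45/2; μ^(2)=3; μ^(3)=-36

((0, 1, 1, 0, 0); (0, 2, 2, 2, 3); (2, 0, 0, 0, 0))


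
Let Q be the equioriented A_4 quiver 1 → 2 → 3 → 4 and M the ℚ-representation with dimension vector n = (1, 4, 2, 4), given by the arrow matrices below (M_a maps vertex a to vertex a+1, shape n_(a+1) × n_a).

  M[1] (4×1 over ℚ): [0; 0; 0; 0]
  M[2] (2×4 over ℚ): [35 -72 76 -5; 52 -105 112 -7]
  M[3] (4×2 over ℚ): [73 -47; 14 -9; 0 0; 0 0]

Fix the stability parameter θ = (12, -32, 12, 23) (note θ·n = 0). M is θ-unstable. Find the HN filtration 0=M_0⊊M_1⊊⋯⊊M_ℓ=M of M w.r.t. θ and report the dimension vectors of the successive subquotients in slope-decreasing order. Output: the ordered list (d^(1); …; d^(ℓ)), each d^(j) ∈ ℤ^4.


Via rank(M_{q-1}∘⋯∘M_p): M ≅ I[1,1], I[2,2]^2, I[2,4]^2, I[4,4]^2.
μ_θ-semistable layers: μ^(1)=23; μ^(2)=12; μ^(3)=-32

((0, 0, 0, 4); (1, 0, 2, 0); (0, 4, 0, 0))


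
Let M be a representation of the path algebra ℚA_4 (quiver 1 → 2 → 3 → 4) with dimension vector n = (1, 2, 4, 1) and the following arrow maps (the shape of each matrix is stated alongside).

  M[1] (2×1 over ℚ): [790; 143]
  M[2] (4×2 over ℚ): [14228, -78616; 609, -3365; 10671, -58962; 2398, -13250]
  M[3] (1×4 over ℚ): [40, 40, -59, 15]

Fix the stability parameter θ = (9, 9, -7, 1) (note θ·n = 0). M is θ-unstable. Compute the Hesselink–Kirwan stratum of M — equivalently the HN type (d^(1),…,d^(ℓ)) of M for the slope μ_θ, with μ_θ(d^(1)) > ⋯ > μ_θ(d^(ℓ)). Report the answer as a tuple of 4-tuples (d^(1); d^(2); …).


Barcode: M ≅ I[1,4], I[2,3], I[3,3]^2. HN layers by μ_θ (3 steps, strictly decreasing):
  μ^(1)=3; μ^(2)=1; μ^(3)=-7

((1, 1, 1, 1); (0, 1, 1, 0); (0, 0, 2, 0))


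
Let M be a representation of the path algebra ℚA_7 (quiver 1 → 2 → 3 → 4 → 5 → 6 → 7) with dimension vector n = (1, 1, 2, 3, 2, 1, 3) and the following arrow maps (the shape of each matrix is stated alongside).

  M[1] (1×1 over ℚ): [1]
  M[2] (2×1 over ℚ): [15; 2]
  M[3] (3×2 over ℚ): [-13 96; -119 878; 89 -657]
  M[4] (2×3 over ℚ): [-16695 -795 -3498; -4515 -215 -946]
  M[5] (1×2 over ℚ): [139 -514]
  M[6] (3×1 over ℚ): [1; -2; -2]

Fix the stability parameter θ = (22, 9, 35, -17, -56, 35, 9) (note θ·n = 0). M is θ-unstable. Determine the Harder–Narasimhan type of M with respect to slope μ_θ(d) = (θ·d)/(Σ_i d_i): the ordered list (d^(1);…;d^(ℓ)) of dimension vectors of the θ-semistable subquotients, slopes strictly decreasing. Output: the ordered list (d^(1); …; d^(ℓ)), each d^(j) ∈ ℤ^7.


Interval decomposition of M: I[1,7], I[3,4], I[4,4], I[5,5], I[7,7]^2.
HN type (ℓ=5): μ^(1)=22; μ^(2)=9; μ^(3)=-7/5; μ^(4)=-17; μ^(5)=-56

((0, 0, 0, 0, 0, 1, 1); (0, 0, 1, 1, 0, 0, 2); (1, 1, 1, 1, 1, 0, 0); (0, 0, 0, 1, 0, 0, 0); (0, 0, 0, 0, 1, 0, 0))


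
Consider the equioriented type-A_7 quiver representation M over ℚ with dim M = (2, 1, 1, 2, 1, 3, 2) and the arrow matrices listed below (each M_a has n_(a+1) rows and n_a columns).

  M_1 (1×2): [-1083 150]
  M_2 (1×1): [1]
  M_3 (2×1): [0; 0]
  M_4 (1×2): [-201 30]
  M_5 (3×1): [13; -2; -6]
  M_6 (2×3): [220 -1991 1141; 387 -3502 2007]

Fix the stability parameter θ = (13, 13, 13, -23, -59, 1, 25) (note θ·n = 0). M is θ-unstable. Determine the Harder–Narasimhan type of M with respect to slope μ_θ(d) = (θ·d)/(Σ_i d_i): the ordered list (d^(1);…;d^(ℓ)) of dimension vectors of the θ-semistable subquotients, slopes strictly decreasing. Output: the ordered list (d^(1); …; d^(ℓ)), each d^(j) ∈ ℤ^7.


Via rank(M_{q-1}∘⋯∘M_p): M ≅ I[1,1], I[1,3], I[4,4], I[4,7], I[6,6], I[6,7].
μ_θ-semistable layers: μ^(1)=25; μ^(2)=13; μ^(3)=1; μ^(4)=-23; μ^(5)=-41

((0, 0, 0, 0, 0, 0, 2); (2, 1, 1, 0, 0, 0, 0); (0, 0, 0, 0, 0, 3, 0); (0, 0, 0, 1, 0, 0, 0); (0, 0, 0, 1, 1, 0, 0))


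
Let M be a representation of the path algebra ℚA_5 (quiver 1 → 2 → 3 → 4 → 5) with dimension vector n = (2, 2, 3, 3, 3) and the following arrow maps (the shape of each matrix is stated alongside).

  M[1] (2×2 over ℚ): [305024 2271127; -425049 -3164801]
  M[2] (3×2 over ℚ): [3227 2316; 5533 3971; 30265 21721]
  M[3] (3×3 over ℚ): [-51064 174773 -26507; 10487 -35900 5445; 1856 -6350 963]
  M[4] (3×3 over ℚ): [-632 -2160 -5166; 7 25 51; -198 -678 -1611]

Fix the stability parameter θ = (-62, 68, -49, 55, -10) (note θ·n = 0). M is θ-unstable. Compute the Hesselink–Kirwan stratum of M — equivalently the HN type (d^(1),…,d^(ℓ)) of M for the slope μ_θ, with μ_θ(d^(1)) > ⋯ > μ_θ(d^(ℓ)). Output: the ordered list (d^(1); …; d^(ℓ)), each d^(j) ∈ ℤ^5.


Interval decomposition of M: I[1,5]^2, I[3,4], I[5,5].
HN type (ℓ=6): μ^(1)=55; μ^(2)=45/2; μ^(3)=19/2; μ^(4)=-10; μ^(5)=-49; μ^(6)=-62

((0, 0, 0, 1, 0); (0, 0, 0, 2, 2); (0, 2, 2, 0, 0); (0, 0, 0, 0, 1); (0, 0, 1, 0, 0); (2, 0, 0, 0, 0))


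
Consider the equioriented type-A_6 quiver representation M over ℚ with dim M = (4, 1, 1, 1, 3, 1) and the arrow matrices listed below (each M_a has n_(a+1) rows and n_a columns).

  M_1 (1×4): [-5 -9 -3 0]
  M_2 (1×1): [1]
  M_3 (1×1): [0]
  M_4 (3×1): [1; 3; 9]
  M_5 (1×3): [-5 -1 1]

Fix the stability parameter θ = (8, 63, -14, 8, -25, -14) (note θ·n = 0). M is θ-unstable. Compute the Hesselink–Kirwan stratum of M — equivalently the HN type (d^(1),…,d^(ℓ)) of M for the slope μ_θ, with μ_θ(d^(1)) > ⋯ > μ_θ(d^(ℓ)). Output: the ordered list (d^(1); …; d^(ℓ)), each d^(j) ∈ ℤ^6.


Via rank(M_{q-1}∘⋯∘M_p): M ≅ I[1,1]^3, I[1,3], I[4,6], I[5,5]^2.
μ_θ-semistable layers: μ^(1)=49/2; μ^(2)=8; μ^(3)=-31/3; μ^(4)=-25

((0, 1, 1, 0, 0, 0); (4, 0, 0, 0, 0, 0); (0, 0, 0, 1, 1, 1); (0, 0, 0, 0, 2, 0))


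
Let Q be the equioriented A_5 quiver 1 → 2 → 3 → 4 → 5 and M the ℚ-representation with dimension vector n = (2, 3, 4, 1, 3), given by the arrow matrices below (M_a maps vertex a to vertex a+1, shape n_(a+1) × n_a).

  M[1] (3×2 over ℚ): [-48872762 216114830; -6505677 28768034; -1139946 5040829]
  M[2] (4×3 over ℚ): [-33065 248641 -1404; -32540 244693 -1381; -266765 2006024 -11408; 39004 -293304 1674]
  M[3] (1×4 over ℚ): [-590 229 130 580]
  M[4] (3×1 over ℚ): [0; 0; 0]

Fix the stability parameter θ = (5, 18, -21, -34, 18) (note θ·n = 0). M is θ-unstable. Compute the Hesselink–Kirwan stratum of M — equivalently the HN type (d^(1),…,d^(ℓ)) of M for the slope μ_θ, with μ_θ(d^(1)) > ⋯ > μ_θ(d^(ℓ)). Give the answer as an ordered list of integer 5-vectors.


Barcode: M ≅ I[1,3], I[1,4], I[2,3], I[3,3], I[5,5]^3. HN layers by μ_θ (5 steps, strictly decreasing):
  μ^(1)=18; μ^(2)=2/3; μ^(3)=-3/2; μ^(4)=-8; μ^(5)=-21

((0, 0, 0, 0, 3); (1, 1, 1, 0, 0); (0, 1, 1, 0, 0); (1, 1, 1, 1, 0); (0, 0, 1, 0, 0))


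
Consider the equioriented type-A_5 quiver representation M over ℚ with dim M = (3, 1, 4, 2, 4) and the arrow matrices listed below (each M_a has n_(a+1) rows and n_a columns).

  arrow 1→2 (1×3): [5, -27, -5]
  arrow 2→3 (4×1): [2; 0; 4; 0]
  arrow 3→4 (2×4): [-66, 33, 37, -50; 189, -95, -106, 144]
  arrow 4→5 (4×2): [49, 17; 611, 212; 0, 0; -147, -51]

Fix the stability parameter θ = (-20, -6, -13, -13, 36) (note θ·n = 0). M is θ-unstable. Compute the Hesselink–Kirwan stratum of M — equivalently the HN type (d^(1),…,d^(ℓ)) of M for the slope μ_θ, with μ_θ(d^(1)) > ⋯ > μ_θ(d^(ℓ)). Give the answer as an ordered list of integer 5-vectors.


Barcode: M ≅ I[1,1]^2, I[1,5], I[3,3]^2, I[3,5], I[5,5]^2. HN layers by μ_θ (4 steps, strictly decreasing):
  μ^(1)=36; μ^(2)=-32/3; μ^(3)=-13; μ^(4)=-20

((0, 0, 0, 0, 4); (0, 1, 1, 1, 0); (0, 0, 3, 1, 0); (3, 0, 0, 0, 0))


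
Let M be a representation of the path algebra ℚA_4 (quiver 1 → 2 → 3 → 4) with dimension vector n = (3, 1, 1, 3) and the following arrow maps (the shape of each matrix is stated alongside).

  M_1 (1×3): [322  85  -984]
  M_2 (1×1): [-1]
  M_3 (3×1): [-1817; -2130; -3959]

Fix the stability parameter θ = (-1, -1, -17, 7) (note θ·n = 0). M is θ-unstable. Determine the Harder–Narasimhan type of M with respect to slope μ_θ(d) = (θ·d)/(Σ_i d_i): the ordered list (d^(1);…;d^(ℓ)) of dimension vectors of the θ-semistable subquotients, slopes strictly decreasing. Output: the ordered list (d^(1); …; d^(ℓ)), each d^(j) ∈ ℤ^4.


Via rank(M_{q-1}∘⋯∘M_p): M ≅ I[1,1]^2, I[1,4], I[4,4]^2.
μ_θ-semistable layers: μ^(1)=7; μ^(2)=-1; μ^(3)=-19/3

((0, 0, 0, 3); (2, 0, 0, 0); (1, 1, 1, 0))


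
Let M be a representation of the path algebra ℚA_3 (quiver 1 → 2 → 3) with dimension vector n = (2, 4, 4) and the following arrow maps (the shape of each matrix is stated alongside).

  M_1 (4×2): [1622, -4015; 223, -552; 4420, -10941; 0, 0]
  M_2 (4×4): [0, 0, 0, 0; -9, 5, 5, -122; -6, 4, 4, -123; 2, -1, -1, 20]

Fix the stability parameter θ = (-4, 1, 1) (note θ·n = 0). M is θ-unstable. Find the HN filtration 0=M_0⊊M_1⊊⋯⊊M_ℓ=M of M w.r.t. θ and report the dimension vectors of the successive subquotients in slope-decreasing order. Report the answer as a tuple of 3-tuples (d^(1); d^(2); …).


Via rank(M_{q-1}∘⋯∘M_p): M ≅ I[1,3]^2, I[2,2], I[2,3], I[3,3].
μ_θ-semistable layers: μ^(1)=1; μ^(2)=-4

((0, 4, 4); (2, 0, 0))


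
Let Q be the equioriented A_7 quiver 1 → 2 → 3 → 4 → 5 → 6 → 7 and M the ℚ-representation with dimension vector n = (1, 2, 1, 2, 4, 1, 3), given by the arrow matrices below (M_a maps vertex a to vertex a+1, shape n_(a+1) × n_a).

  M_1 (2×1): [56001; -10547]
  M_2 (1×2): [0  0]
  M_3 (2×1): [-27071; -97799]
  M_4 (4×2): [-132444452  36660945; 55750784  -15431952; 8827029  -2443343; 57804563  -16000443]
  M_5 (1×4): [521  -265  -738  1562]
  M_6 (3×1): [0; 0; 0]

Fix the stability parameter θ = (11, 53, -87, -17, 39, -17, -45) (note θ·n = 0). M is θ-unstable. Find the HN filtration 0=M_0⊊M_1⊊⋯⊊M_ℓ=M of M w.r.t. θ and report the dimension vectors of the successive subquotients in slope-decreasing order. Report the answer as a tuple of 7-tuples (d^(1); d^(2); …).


Interval decomposition of M: I[1,2], I[2,2], I[3,6], I[4,5], I[5,5]^2, I[7,7]^3.
HN type (ℓ=6): μ^(1)=53; μ^(2)=39; μ^(3)=11; μ^(4)=-17; μ^(5)=-45; μ^(6)=-87

((0, 2, 0, 0, 0, 0, 0); (0, 0, 0, 0, 3, 0, 0); (1, 0, 0, 0, 1, 1, 0); (0, 0, 0, 2, 0, 0, 0); (0, 0, 0, 0, 0, 0, 3); (0, 0, 1, 0, 0, 0, 0))


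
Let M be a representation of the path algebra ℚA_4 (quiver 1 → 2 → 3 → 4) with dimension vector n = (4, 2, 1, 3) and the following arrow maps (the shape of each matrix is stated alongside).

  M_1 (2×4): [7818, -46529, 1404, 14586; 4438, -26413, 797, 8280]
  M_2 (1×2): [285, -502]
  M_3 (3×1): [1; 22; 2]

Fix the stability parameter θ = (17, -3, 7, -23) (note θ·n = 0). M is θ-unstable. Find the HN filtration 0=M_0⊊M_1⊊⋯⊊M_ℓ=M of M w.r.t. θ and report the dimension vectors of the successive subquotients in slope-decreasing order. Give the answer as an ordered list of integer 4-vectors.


Barcode: M ≅ I[1,1]^2, I[1,2], I[1,4], I[4,4]^2. HN layers by μ_θ (4 steps, strictly decreasing):
  μ^(1)=17; μ^(2)=7; μ^(3)=-1/2; μ^(4)=-23

((2, 0, 0, 0); (1, 1, 0, 0); (1, 1, 1, 1); (0, 0, 0, 2))


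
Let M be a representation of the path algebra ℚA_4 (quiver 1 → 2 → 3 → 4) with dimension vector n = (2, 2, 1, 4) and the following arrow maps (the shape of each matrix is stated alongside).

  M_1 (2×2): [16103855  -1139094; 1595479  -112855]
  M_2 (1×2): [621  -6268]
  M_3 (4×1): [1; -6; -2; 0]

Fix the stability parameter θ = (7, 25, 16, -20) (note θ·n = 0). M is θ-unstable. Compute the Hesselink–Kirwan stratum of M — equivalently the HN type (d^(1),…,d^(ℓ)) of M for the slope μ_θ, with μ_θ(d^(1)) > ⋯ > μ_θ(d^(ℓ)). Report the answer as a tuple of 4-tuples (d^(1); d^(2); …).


Barcode: M ≅ I[1,2], I[1,4], I[4,4]^3. HN layers by μ_θ (3 steps, strictly decreasing):
  μ^(1)=25; μ^(2)=7; μ^(3)=-20

((0, 1, 0, 0); (2, 1, 1, 1); (0, 0, 0, 3))


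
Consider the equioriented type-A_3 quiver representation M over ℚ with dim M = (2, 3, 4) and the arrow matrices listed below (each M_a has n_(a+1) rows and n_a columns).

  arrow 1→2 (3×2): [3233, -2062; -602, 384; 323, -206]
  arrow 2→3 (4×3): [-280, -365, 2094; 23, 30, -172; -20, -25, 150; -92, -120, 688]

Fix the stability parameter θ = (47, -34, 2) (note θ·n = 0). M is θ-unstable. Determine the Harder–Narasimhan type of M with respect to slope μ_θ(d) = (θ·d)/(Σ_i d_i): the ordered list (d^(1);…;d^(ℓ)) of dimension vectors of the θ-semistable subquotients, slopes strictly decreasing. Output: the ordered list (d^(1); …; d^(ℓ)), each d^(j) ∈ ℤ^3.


Interval decomposition of M: I[1,3]^2, I[2,2], I[3,3]^2.
HN type (ℓ=3): μ^(1)=5; μ^(2)=2; μ^(3)=-34

((2, 2, 2); (0, 0, 2); (0, 1, 0))


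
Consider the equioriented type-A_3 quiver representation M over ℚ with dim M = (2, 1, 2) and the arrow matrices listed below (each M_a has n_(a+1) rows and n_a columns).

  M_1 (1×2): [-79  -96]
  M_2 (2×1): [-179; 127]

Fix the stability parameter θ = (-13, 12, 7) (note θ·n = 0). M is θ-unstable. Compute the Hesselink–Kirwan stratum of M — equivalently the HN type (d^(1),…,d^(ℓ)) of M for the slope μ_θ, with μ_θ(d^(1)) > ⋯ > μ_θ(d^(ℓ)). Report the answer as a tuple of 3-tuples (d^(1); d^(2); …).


Barcode: M ≅ I[1,1], I[1,3], I[3,3]. HN layers by μ_θ (3 steps, strictly decreasing):
  μ^(1)=19/2; μ^(2)=7; μ^(3)=-13

((0, 1, 1); (0, 0, 1); (2, 0, 0))


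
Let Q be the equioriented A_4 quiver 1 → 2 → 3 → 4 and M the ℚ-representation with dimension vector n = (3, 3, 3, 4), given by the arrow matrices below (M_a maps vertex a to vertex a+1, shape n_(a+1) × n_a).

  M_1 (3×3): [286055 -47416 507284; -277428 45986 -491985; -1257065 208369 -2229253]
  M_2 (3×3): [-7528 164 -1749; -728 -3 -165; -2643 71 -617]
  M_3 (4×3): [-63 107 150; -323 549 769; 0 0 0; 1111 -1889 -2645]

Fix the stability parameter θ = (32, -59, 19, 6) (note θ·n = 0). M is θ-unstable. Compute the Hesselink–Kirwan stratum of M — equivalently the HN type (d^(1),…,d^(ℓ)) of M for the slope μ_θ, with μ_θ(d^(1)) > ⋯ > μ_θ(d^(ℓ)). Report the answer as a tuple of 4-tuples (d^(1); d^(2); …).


Interval decomposition of M: I[1,3], I[1,4]^2, I[4,4]^2.
HN type (ℓ=4): μ^(1)=19; μ^(2)=25/2; μ^(3)=6; μ^(4)=-27/2

((0, 0, 1, 0); (0, 0, 2, 2); (0, 0, 0, 2); (3, 3, 0, 0))


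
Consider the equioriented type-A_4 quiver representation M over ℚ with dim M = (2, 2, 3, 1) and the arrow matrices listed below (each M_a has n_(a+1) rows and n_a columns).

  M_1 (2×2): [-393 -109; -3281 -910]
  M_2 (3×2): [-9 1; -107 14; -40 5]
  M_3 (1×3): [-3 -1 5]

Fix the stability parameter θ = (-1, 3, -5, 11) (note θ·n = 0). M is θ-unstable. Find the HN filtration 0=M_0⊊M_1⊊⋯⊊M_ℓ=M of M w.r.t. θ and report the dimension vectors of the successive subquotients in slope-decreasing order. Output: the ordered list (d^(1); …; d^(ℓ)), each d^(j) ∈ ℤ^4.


Barcode: M ≅ I[1,3], I[1,4], I[3,3]. HN layers by μ_θ (3 steps, strictly decreasing):
  μ^(1)=11; μ^(2)=-1; μ^(3)=-5

((0, 0, 0, 1); (2, 2, 2, 0); (0, 0, 1, 0))
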